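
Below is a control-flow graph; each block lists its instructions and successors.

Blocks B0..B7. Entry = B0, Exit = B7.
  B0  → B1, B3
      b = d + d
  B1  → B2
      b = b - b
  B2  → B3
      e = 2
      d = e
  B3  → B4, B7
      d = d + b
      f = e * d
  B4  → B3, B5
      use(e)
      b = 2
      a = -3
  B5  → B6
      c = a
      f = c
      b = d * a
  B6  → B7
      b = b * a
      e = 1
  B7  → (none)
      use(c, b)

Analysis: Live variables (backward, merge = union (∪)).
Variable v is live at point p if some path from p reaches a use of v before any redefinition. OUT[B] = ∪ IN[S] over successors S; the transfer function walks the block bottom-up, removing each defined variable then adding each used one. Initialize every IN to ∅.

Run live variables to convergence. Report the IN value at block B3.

Per-block solution:
  B0: | IN={c, d, e} | OUT={b, c, d, e}
  B1: | IN={b, c} | OUT={b, c}
  B2: | IN={b, c} | OUT={b, c, d, e}
  B3: | IN={b, c, d, e} | OUT={b, c, d, e}
  B4: | IN={c, d, e} | OUT={a, b, c, d, e}
  B5: | IN={a, d} | OUT={a, b, c}
  B6: | IN={a, b, c} | OUT={b, c}
  B7: | IN={b, c} | OUT={}

Merge at B3: OUT[B3] = IN[B4] ⊔ IN[B7] = {b, c, d, e}
Applying B3's transfer function to that OUT value gives IN[B3] (row B3 above).

Answer: {b, c, d, e}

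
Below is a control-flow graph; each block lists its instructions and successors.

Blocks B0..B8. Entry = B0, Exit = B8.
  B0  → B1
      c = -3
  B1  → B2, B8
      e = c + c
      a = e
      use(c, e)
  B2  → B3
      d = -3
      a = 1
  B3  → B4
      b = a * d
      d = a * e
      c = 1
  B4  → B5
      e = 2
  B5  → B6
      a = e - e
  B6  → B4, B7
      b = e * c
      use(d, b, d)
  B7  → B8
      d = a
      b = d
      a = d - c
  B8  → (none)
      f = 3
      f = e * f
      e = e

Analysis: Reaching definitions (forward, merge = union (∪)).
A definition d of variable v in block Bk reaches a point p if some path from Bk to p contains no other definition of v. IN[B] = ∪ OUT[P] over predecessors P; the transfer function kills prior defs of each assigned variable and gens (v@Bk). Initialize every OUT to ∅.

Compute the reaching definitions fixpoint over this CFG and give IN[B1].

Fixpoint table:
  B0:  IN={}  OUT={c@B0}
  B1:  IN={c@B0}  OUT={a@B1, c@B0, e@B1}
  B2:  IN={a@B1, c@B0, e@B1}  OUT={a@B2, c@B0, d@B2, e@B1}
  B3:  IN={a@B2, c@B0, d@B2, e@B1}  OUT={a@B2, b@B3, c@B3, d@B3, e@B1}
  B4:  IN={a@B2, a@B5, b@B3, b@B6, c@B3, d@B3, e@B1, e@B4}  OUT={a@B2, a@B5, b@B3, b@B6, c@B3, d@B3, e@B4}
  B5:  IN={a@B2, a@B5, b@B3, b@B6, c@B3, d@B3, e@B4}  OUT={a@B5, b@B3, b@B6, c@B3, d@B3, e@B4}
  B6:  IN={a@B5, b@B3, b@B6, c@B3, d@B3, e@B4}  OUT={a@B5, b@B6, c@B3, d@B3, e@B4}
  B7:  IN={a@B5, b@B6, c@B3, d@B3, e@B4}  OUT={a@B7, b@B7, c@B3, d@B7, e@B4}
  B8:  IN={a@B1, a@B7, b@B7, c@B0, c@B3, d@B7, e@B1, e@B4}  OUT={a@B1, a@B7, b@B7, c@B0, c@B3, d@B7, e@B8, f@B8}

Merge at B1: IN[B1] = OUT[B0] = {c@B0}

Answer: {c@B0}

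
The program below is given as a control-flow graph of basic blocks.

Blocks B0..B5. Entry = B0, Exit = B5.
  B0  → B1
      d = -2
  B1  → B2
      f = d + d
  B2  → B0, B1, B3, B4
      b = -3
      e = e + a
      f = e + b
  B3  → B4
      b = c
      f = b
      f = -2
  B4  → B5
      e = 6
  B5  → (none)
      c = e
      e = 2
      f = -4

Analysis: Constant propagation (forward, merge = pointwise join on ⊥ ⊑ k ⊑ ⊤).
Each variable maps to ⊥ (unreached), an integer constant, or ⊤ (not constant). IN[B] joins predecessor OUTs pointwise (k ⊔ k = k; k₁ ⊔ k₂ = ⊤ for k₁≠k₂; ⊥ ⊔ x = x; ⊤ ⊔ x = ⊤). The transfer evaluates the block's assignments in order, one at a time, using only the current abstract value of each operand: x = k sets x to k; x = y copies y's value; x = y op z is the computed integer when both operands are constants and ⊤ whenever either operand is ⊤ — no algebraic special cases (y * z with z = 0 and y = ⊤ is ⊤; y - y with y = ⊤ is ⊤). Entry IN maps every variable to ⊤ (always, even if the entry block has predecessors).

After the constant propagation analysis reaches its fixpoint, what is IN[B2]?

Answer: {a: ⊤, b: ⊤, c: ⊤, d: -2, e: ⊤, f: -4}

Trace:
Fixpoint table:
  B0: | IN=(all ⊤) | OUT={d:-2; rest ⊤}
  B1: | IN={d:-2; rest ⊤} | OUT={d:-2, f:-4; rest ⊤}
  B2: | IN={d:-2, f:-4; rest ⊤} | OUT={b:-3, d:-2; rest ⊤}
  B3: | IN={b:-3, d:-2; rest ⊤} | OUT={d:-2, f:-2; rest ⊤}
  B4: | IN={d:-2; rest ⊤} | OUT={d:-2, e:6; rest ⊤}
  B5: | IN={d:-2, e:6; rest ⊤} | OUT={c:6, d:-2, e:2, f:-4; rest ⊤}

Merge at B2: IN[B2] = OUT[B1] = {a: ⊤, b: ⊤, c: ⊤, d: -2, e: ⊤, f: -4}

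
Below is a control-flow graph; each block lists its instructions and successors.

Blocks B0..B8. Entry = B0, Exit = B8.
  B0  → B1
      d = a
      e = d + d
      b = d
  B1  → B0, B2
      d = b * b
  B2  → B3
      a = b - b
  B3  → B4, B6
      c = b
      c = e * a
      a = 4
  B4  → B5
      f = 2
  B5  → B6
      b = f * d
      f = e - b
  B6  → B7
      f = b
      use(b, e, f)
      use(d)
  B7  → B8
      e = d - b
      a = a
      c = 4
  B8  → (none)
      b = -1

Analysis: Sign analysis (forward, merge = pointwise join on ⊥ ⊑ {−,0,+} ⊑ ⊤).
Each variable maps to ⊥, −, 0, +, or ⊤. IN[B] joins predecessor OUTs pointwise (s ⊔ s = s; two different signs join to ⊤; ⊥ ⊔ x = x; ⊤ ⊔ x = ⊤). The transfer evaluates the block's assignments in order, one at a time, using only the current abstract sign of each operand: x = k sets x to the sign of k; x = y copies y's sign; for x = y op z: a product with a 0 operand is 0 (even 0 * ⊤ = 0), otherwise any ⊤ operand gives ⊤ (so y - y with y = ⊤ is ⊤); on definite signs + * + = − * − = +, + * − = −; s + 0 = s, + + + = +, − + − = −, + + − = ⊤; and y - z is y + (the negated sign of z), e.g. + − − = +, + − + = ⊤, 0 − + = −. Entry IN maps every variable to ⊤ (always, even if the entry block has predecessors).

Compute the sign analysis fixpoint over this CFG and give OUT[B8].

Answer: {a: +, b: -, c: +, d: ⊤, e: ⊤, f: ⊤}

Trace:
Fixpoint table:
  B0:   IN=(all ⊤)   OUT=(all ⊤)
  B1:   IN=(all ⊤)   OUT=(all ⊤)
  B2:   IN=(all ⊤)   OUT=(all ⊤)
  B3:   IN=(all ⊤)   OUT={a:+; rest ⊤}
  B4:   IN={a:+; rest ⊤}   OUT={a:+, f:+; rest ⊤}
  B5:   IN={a:+, f:+; rest ⊤}   OUT={a:+; rest ⊤}
  B6:   IN={a:+; rest ⊤}   OUT={a:+; rest ⊤}
  B7:   IN={a:+; rest ⊤}   OUT={a:+, c:+; rest ⊤}
  B8:   IN={a:+, c:+; rest ⊤}   OUT={a:+, b:-, c:+; rest ⊤}

Merge at B8: IN[B8] = OUT[B7] = {a: +, b: ⊤, c: +, d: ⊤, e: ⊤, f: ⊤}
Applying B8's transfer function to that IN value gives OUT[B8] (row B8 above).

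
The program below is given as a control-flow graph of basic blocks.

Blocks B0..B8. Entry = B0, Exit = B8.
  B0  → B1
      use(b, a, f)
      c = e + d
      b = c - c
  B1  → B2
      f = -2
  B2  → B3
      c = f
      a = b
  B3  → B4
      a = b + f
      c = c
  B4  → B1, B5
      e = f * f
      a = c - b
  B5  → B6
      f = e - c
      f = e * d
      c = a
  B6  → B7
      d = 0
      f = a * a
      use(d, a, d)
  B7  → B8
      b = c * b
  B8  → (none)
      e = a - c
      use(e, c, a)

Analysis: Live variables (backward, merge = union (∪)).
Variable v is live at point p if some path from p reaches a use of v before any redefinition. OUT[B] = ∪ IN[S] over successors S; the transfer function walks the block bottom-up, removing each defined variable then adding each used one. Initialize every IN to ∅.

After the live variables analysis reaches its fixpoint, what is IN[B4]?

Per-block solution:
  B0:   IN={a, b, d, e, f}   OUT={b, d}
  B1:   IN={b, d}   OUT={b, d, f}
  B2:   IN={b, d, f}   OUT={b, c, d, f}
  B3:   IN={b, c, d, f}   OUT={b, c, d, f}
  B4:   IN={b, c, d, f}   OUT={a, b, c, d, e}
  B5:   IN={a, b, c, d, e}   OUT={a, b, c}
  B6:   IN={a, b, c}   OUT={a, b, c}
  B7:   IN={a, b, c}   OUT={a, c}
  B8:   IN={a, c}   OUT={}

Merge at B4: OUT[B4] = IN[B1] ⊔ IN[B5] = {a, b, c, d, e}
Applying B4's transfer function to that OUT value gives IN[B4] (row B4 above).

Answer: {b, c, d, f}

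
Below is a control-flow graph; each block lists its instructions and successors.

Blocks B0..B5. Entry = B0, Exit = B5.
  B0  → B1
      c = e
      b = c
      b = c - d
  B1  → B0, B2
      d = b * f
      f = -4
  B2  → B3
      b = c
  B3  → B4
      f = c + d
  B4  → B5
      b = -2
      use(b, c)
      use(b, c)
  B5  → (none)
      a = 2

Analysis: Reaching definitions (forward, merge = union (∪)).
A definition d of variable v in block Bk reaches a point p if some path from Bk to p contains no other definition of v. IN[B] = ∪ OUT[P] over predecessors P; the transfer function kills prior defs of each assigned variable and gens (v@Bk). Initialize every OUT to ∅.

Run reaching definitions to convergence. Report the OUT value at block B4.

Per-block solution:
  B0: | IN={b@B0, c@B0, d@B1, f@B1} | OUT={b@B0, c@B0, d@B1, f@B1}
  B1: | IN={b@B0, c@B0, d@B1, f@B1} | OUT={b@B0, c@B0, d@B1, f@B1}
  B2: | IN={b@B0, c@B0, d@B1, f@B1} | OUT={b@B2, c@B0, d@B1, f@B1}
  B3: | IN={b@B2, c@B0, d@B1, f@B1} | OUT={b@B2, c@B0, d@B1, f@B3}
  B4: | IN={b@B2, c@B0, d@B1, f@B3} | OUT={b@B4, c@B0, d@B1, f@B3}
  B5: | IN={b@B4, c@B0, d@B1, f@B3} | OUT={a@B5, b@B4, c@B0, d@B1, f@B3}

Merge at B4: IN[B4] = OUT[B3] = {b@B2, c@B0, d@B1, f@B3}
Applying B4's transfer function to that IN value gives OUT[B4] (row B4 above).

Answer: {b@B4, c@B0, d@B1, f@B3}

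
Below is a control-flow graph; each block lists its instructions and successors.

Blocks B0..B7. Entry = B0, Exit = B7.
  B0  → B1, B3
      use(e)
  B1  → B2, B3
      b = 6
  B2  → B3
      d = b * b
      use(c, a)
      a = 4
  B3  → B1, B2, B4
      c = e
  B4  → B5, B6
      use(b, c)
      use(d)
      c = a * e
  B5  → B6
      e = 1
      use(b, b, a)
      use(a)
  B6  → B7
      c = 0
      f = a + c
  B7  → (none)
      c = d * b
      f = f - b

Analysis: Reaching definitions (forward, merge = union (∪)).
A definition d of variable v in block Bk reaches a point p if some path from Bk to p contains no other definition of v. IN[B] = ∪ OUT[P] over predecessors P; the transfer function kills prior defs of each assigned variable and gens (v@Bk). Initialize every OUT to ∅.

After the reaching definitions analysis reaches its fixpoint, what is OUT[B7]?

Per-block solution:
  B0:  IN={}  OUT={}
  B1:  IN={a@B2, b@B1, c@B3, d@B2}  OUT={a@B2, b@B1, c@B3, d@B2}
  B2:  IN={a@B2, b@B1, c@B3, d@B2}  OUT={a@B2, b@B1, c@B3, d@B2}
  B3:  IN={a@B2, b@B1, c@B3, d@B2}  OUT={a@B2, b@B1, c@B3, d@B2}
  B4:  IN={a@B2, b@B1, c@B3, d@B2}  OUT={a@B2, b@B1, c@B4, d@B2}
  B5:  IN={a@B2, b@B1, c@B4, d@B2}  OUT={a@B2, b@B1, c@B4, d@B2, e@B5}
  B6:  IN={a@B2, b@B1, c@B4, d@B2, e@B5}  OUT={a@B2, b@B1, c@B6, d@B2, e@B5, f@B6}
  B7:  IN={a@B2, b@B1, c@B6, d@B2, e@B5, f@B6}  OUT={a@B2, b@B1, c@B7, d@B2, e@B5, f@B7}

Merge at B7: IN[B7] = OUT[B6] = {a@B2, b@B1, c@B6, d@B2, e@B5, f@B6}
Applying B7's transfer function to that IN value gives OUT[B7] (row B7 above).

Answer: {a@B2, b@B1, c@B7, d@B2, e@B5, f@B7}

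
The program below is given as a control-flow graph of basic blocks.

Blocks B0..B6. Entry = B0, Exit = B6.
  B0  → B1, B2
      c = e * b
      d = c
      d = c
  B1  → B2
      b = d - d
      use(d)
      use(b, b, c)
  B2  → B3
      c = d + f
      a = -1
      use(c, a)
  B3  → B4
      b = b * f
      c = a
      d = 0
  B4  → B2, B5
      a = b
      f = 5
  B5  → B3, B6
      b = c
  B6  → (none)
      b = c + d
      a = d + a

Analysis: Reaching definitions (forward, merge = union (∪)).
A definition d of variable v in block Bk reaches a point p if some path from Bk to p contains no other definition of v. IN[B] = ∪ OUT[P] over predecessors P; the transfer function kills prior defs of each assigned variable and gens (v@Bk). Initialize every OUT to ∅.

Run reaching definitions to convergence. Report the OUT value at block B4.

Per-block solution:
  B0: | IN={} | OUT={c@B0, d@B0}
  B1: | IN={c@B0, d@B0} | OUT={b@B1, c@B0, d@B0}
  B2: | IN={a@B4, b@B1, b@B3, c@B0, c@B3, d@B0, d@B3, f@B4} | OUT={a@B2, b@B1, b@B3, c@B2, d@B0, d@B3, f@B4}
  B3: | IN={a@B2, a@B4, b@B1, b@B3, b@B5, c@B2, c@B3, d@B0, d@B3, f@B4} | OUT={a@B2, a@B4, b@B3, c@B3, d@B3, f@B4}
  B4: | IN={a@B2, a@B4, b@B3, c@B3, d@B3, f@B4} | OUT={a@B4, b@B3, c@B3, d@B3, f@B4}
  B5: | IN={a@B4, b@B3, c@B3, d@B3, f@B4} | OUT={a@B4, b@B5, c@B3, d@B3, f@B4}
  B6: | IN={a@B4, b@B5, c@B3, d@B3, f@B4} | OUT={a@B6, b@B6, c@B3, d@B3, f@B4}

Merge at B4: IN[B4] = OUT[B3] = {a@B2, a@B4, b@B3, c@B3, d@B3, f@B4}
Applying B4's transfer function to that IN value gives OUT[B4] (row B4 above).

Answer: {a@B4, b@B3, c@B3, d@B3, f@B4}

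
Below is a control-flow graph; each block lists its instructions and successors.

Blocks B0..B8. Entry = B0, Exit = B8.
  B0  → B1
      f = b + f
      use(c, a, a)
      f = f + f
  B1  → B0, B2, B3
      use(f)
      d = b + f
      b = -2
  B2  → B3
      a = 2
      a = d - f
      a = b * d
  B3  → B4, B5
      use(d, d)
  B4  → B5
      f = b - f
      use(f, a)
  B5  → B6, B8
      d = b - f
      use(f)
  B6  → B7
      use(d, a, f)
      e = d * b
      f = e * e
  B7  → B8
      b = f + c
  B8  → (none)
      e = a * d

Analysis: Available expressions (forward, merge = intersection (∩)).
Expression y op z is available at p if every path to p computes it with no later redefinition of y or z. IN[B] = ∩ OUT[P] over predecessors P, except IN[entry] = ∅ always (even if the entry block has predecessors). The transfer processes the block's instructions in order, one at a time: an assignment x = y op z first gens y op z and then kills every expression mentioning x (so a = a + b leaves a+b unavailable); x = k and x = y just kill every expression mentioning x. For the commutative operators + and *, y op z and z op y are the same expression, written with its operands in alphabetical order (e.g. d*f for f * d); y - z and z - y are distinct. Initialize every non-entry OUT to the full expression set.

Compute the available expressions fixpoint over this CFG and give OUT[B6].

Answer: {b*d, e*e}

Derivation:
Per-block solution:
  B0: | IN={} | OUT={}
  B1: | IN={} | OUT={}
  B2: | IN={} | OUT={b*d, d-f}
  B3: | IN={} | OUT={}
  B4: | IN={} | OUT={}
  B5: | IN={} | OUT={b-f}
  B6: | IN={b-f} | OUT={b*d, e*e}
  B7: | IN={b*d, e*e} | OUT={c+f, e*e}
  B8: | IN={} | OUT={a*d}

Merge at B6: IN[B6] = OUT[B5] = {b-f}
Applying B6's transfer function to that IN value gives OUT[B6] (row B6 above).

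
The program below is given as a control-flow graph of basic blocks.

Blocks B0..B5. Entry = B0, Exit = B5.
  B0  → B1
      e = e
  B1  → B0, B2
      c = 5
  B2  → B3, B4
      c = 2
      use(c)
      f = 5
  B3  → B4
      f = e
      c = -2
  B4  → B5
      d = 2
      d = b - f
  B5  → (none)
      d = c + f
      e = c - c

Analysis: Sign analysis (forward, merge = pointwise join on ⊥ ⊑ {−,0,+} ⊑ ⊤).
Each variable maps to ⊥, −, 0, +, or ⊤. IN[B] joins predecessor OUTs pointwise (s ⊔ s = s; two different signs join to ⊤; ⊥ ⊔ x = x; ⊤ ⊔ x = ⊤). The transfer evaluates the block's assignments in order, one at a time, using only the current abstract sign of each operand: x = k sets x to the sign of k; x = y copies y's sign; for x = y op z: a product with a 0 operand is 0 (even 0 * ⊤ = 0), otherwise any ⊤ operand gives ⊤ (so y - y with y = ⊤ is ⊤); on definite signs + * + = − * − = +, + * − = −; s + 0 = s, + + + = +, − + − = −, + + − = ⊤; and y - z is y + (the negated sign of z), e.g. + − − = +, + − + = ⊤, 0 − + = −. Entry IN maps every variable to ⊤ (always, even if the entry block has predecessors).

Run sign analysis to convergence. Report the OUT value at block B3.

Answer: {a: ⊤, b: ⊤, c: -, d: ⊤, e: ⊤, f: ⊤}

Working:
Fixpoint table:
  B0:   IN=(all ⊤)   OUT=(all ⊤)
  B1:   IN=(all ⊤)   OUT={c:+; rest ⊤}
  B2:   IN={c:+; rest ⊤}   OUT={c:+, f:+; rest ⊤}
  B3:   IN={c:+, f:+; rest ⊤}   OUT={c:-; rest ⊤}
  B4:   IN=(all ⊤)   OUT=(all ⊤)
  B5:   IN=(all ⊤)   OUT=(all ⊤)

Merge at B3: IN[B3] = OUT[B2] = {a: ⊤, b: ⊤, c: +, d: ⊤, e: ⊤, f: +}
Applying B3's transfer function to that IN value gives OUT[B3] (row B3 above).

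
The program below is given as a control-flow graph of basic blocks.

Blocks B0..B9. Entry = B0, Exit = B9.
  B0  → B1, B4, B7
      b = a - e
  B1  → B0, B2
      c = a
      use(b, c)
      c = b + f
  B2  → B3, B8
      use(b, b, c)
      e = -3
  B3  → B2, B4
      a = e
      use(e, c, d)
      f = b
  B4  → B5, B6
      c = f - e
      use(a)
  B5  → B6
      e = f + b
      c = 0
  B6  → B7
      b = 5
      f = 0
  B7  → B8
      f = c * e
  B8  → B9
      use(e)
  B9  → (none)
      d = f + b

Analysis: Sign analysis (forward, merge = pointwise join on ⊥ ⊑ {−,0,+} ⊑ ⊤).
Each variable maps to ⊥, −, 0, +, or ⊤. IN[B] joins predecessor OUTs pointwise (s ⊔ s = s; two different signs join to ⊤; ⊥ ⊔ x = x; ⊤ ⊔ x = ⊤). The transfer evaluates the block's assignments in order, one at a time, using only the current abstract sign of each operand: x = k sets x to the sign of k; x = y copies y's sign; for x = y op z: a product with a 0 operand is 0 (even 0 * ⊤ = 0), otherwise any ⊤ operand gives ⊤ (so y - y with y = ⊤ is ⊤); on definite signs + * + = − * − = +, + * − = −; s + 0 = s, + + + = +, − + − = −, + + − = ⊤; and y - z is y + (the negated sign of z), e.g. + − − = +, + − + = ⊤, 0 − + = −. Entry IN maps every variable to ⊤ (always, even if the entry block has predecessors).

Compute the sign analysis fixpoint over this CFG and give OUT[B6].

Answer: {a: ⊤, b: +, c: ⊤, d: ⊤, e: ⊤, f: 0}

Trace:
Per-block solution:
  B0:  IN=(all ⊤)  OUT=(all ⊤)
  B1:  IN=(all ⊤)  OUT=(all ⊤)
  B2:  IN=(all ⊤)  OUT={e:-; rest ⊤}
  B3:  IN={e:-; rest ⊤}  OUT={a:-, e:-; rest ⊤}
  B4:  IN=(all ⊤)  OUT=(all ⊤)
  B5:  IN=(all ⊤)  OUT={c:0; rest ⊤}
  B6:  IN=(all ⊤)  OUT={b:+, f:0; rest ⊤}
  B7:  IN=(all ⊤)  OUT=(all ⊤)
  B8:  IN=(all ⊤)  OUT=(all ⊤)
  B9:  IN=(all ⊤)  OUT=(all ⊤)

Merge at B6: IN[B6] = OUT[B4] ⊔ OUT[B5] = {a: ⊤, b: ⊤, c: ⊤, d: ⊤, e: ⊤, f: ⊤}
Applying B6's transfer function to that IN value gives OUT[B6] (row B6 above).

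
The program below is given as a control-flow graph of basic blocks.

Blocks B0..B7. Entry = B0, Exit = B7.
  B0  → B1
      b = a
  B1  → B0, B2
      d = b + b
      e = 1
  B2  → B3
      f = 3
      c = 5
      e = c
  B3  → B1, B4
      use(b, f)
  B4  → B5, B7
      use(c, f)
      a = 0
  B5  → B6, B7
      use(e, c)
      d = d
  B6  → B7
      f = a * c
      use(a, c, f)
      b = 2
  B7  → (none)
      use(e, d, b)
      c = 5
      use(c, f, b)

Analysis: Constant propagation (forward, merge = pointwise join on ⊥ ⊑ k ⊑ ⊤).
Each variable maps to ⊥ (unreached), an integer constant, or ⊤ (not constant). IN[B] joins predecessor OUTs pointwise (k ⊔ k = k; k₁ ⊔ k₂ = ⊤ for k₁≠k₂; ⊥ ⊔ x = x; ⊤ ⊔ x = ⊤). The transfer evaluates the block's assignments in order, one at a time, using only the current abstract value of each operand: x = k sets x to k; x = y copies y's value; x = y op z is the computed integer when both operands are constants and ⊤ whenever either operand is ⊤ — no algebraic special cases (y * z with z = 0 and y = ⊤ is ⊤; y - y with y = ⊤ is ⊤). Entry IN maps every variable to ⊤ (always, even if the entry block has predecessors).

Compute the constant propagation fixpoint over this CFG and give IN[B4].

Answer: {a: ⊤, b: ⊤, c: 5, d: ⊤, e: 5, f: 3}

Trace:
Converged values:
  B0:  IN=(all ⊤)  OUT=(all ⊤)
  B1:  IN=(all ⊤)  OUT={e:1; rest ⊤}
  B2:  IN={e:1; rest ⊤}  OUT={c:5, e:5, f:3; rest ⊤}
  B3:  IN={c:5, e:5, f:3; rest ⊤}  OUT={c:5, e:5, f:3; rest ⊤}
  B4:  IN={c:5, e:5, f:3; rest ⊤}  OUT={a:0, c:5, e:5, f:3; rest ⊤}
  B5:  IN={a:0, c:5, e:5, f:3; rest ⊤}  OUT={a:0, c:5, e:5, f:3; rest ⊤}
  B6:  IN={a:0, c:5, e:5, f:3; rest ⊤}  OUT={a:0, b:2, c:5, e:5, f:0; rest ⊤}
  B7:  IN={a:0, c:5, e:5; rest ⊤}  OUT={a:0, c:5, e:5; rest ⊤}

Merge at B4: IN[B4] = OUT[B3] = {a: ⊤, b: ⊤, c: 5, d: ⊤, e: 5, f: 3}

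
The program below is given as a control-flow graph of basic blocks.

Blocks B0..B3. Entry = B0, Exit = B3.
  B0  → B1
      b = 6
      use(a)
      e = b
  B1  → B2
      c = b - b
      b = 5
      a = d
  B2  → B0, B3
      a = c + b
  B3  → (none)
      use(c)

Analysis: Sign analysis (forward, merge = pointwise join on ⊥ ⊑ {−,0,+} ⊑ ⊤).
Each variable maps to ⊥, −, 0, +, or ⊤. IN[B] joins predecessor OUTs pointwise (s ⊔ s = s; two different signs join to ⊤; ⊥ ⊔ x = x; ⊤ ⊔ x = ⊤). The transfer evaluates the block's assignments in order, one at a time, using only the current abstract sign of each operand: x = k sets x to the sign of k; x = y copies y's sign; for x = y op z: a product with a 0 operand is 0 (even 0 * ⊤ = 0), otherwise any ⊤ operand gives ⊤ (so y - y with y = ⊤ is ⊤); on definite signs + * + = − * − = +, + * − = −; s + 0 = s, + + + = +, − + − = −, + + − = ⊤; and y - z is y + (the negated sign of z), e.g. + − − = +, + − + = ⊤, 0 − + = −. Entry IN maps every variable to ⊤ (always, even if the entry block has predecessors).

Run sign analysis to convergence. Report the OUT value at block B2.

Converged values:
  B0:   IN=(all ⊤)   OUT={b:+, e:+; rest ⊤}
  B1:   IN={b:+, e:+; rest ⊤}   OUT={b:+, e:+; rest ⊤}
  B2:   IN={b:+, e:+; rest ⊤}   OUT={b:+, e:+; rest ⊤}
  B3:   IN={b:+, e:+; rest ⊤}   OUT={b:+, e:+; rest ⊤}

Merge at B2: IN[B2] = OUT[B1] = {a: ⊤, b: +, c: ⊤, d: ⊤, e: +, f: ⊤}
Applying B2's transfer function to that IN value gives OUT[B2] (row B2 above).

Answer: {a: ⊤, b: +, c: ⊤, d: ⊤, e: +, f: ⊤}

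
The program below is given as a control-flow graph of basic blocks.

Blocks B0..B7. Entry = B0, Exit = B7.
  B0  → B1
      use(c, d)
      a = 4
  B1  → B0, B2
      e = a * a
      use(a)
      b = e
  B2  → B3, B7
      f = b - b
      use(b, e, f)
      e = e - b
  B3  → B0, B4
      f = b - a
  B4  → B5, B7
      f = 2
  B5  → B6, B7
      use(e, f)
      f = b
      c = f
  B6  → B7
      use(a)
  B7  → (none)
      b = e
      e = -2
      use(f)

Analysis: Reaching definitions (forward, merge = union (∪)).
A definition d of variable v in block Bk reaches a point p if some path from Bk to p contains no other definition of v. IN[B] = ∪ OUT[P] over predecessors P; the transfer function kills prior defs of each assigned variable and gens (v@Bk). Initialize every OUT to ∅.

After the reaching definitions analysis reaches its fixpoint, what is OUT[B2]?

Answer: {a@B0, b@B1, e@B2, f@B2}

Derivation:
Fixpoint table:
  B0: | IN={a@B0, b@B1, e@B1, e@B2, f@B3} | OUT={a@B0, b@B1, e@B1, e@B2, f@B3}
  B1: | IN={a@B0, b@B1, e@B1, e@B2, f@B3} | OUT={a@B0, b@B1, e@B1, f@B3}
  B2: | IN={a@B0, b@B1, e@B1, f@B3} | OUT={a@B0, b@B1, e@B2, f@B2}
  B3: | IN={a@B0, b@B1, e@B2, f@B2} | OUT={a@B0, b@B1, e@B2, f@B3}
  B4: | IN={a@B0, b@B1, e@B2, f@B3} | OUT={a@B0, b@B1, e@B2, f@B4}
  B5: | IN={a@B0, b@B1, e@B2, f@B4} | OUT={a@B0, b@B1, c@B5, e@B2, f@B5}
  B6: | IN={a@B0, b@B1, c@B5, e@B2, f@B5} | OUT={a@B0, b@B1, c@B5, e@B2, f@B5}
  B7: | IN={a@B0, b@B1, c@B5, e@B2, f@B2, f@B4, f@B5} | OUT={a@B0, b@B7, c@B5, e@B7, f@B2, f@B4, f@B5}

Merge at B2: IN[B2] = OUT[B1] = {a@B0, b@B1, e@B1, f@B3}
Applying B2's transfer function to that IN value gives OUT[B2] (row B2 above).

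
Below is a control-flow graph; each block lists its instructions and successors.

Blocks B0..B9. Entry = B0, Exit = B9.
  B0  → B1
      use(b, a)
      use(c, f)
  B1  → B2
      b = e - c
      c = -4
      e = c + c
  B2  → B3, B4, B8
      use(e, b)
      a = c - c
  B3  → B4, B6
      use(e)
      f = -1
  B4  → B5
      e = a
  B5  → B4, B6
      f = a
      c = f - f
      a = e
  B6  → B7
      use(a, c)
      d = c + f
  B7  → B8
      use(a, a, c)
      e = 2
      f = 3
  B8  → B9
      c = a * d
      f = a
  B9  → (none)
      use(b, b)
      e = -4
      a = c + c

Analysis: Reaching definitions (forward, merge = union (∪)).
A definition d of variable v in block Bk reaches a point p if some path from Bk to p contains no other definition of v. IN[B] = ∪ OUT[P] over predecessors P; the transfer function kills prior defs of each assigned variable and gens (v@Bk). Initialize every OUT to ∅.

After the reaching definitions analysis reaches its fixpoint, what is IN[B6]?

Converged values:
  B0: | IN={} | OUT={}
  B1: | IN={} | OUT={b@B1, c@B1, e@B1}
  B2: | IN={b@B1, c@B1, e@B1} | OUT={a@B2, b@B1, c@B1, e@B1}
  B3: | IN={a@B2, b@B1, c@B1, e@B1} | OUT={a@B2, b@B1, c@B1, e@B1, f@B3}
  B4: | IN={a@B2, a@B5, b@B1, c@B1, c@B5, e@B1, e@B4, f@B3, f@B5} | OUT={a@B2, a@B5, b@B1, c@B1, c@B5, e@B4, f@B3, f@B5}
  B5: | IN={a@B2, a@B5, b@B1, c@B1, c@B5, e@B4, f@B3, f@B5} | OUT={a@B5, b@B1, c@B5, e@B4, f@B5}
  B6: | IN={a@B2, a@B5, b@B1, c@B1, c@B5, e@B1, e@B4, f@B3, f@B5} | OUT={a@B2, a@B5, b@B1, c@B1, c@B5, d@B6, e@B1, e@B4, f@B3, f@B5}
  B7: | IN={a@B2, a@B5, b@B1, c@B1, c@B5, d@B6, e@B1, e@B4, f@B3, f@B5} | OUT={a@B2, a@B5, b@B1, c@B1, c@B5, d@B6, e@B7, f@B7}
  B8: | IN={a@B2, a@B5, b@B1, c@B1, c@B5, d@B6, e@B1, e@B7, f@B7} | OUT={a@B2, a@B5, b@B1, c@B8, d@B6, e@B1, e@B7, f@B8}
  B9: | IN={a@B2, a@B5, b@B1, c@B8, d@B6, e@B1, e@B7, f@B8} | OUT={a@B9, b@B1, c@B8, d@B6, e@B9, f@B8}

Merge at B6: IN[B6] = OUT[B3] ⊔ OUT[B5] = {a@B2, a@B5, b@B1, c@B1, c@B5, e@B1, e@B4, f@B3, f@B5}

Answer: {a@B2, a@B5, b@B1, c@B1, c@B5, e@B1, e@B4, f@B3, f@B5}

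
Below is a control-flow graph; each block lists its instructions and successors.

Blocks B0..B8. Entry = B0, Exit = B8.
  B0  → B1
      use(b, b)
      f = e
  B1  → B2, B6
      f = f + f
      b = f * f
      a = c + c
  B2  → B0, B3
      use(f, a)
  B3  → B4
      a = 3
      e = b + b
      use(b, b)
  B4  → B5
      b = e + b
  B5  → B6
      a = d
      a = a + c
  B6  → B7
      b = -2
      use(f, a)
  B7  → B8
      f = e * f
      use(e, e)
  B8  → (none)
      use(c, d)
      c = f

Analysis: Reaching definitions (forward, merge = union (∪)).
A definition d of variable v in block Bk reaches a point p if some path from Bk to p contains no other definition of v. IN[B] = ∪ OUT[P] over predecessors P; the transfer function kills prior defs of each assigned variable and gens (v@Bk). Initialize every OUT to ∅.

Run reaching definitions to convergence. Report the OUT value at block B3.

Converged values:
  B0:  IN={a@B1, b@B1, f@B1}  OUT={a@B1, b@B1, f@B0}
  B1:  IN={a@B1, b@B1, f@B0}  OUT={a@B1, b@B1, f@B1}
  B2:  IN={a@B1, b@B1, f@B1}  OUT={a@B1, b@B1, f@B1}
  B3:  IN={a@B1, b@B1, f@B1}  OUT={a@B3, b@B1, e@B3, f@B1}
  B4:  IN={a@B3, b@B1, e@B3, f@B1}  OUT={a@B3, b@B4, e@B3, f@B1}
  B5:  IN={a@B3, b@B4, e@B3, f@B1}  OUT={a@B5, b@B4, e@B3, f@B1}
  B6:  IN={a@B1, a@B5, b@B1, b@B4, e@B3, f@B1}  OUT={a@B1, a@B5, b@B6, e@B3, f@B1}
  B7:  IN={a@B1, a@B5, b@B6, e@B3, f@B1}  OUT={a@B1, a@B5, b@B6, e@B3, f@B7}
  B8:  IN={a@B1, a@B5, b@B6, e@B3, f@B7}  OUT={a@B1, a@B5, b@B6, c@B8, e@B3, f@B7}

Merge at B3: IN[B3] = OUT[B2] = {a@B1, b@B1, f@B1}
Applying B3's transfer function to that IN value gives OUT[B3] (row B3 above).

Answer: {a@B3, b@B1, e@B3, f@B1}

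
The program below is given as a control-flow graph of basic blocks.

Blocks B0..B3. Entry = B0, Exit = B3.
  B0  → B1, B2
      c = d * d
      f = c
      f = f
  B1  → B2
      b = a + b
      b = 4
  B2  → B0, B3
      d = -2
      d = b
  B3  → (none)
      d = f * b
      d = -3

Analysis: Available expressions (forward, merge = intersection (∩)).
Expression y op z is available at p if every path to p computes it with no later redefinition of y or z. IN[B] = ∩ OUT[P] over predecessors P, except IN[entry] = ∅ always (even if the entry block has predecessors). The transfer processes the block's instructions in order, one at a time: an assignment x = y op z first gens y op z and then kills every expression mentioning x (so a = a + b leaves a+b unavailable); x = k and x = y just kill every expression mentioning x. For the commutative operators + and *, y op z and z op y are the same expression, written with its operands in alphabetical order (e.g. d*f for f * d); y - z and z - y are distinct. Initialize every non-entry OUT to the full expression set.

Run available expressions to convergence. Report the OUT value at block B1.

Answer: {d*d}

Trace:
Fixpoint table:
  B0:  IN={}  OUT={d*d}
  B1:  IN={d*d}  OUT={d*d}
  B2:  IN={d*d}  OUT={}
  B3:  IN={}  OUT={b*f}

Merge at B1: IN[B1] = OUT[B0] = {d*d}
Applying B1's transfer function to that IN value gives OUT[B1] (row B1 above).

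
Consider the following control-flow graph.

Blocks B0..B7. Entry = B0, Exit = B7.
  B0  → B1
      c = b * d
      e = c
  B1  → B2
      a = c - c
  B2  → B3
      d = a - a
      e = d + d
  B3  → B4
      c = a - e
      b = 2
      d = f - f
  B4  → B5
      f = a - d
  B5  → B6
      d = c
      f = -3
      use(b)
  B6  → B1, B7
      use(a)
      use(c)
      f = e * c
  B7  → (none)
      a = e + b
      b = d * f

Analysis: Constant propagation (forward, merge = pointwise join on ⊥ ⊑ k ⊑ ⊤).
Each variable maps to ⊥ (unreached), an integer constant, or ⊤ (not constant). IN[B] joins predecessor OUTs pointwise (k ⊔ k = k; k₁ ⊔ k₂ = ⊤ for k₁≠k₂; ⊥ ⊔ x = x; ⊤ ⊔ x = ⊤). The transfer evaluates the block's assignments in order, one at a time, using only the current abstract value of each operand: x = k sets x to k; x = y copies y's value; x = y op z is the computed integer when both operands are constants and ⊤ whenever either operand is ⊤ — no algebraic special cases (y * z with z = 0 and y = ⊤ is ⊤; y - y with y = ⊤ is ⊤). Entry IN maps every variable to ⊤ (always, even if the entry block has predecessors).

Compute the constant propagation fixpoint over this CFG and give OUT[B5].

Answer: {a: ⊤, b: 2, c: ⊤, d: ⊤, e: ⊤, f: -3}

Working:
Per-block solution:
  B0:  IN=(all ⊤)  OUT=(all ⊤)
  B1:  IN=(all ⊤)  OUT=(all ⊤)
  B2:  IN=(all ⊤)  OUT=(all ⊤)
  B3:  IN=(all ⊤)  OUT={b:2; rest ⊤}
  B4:  IN={b:2; rest ⊤}  OUT={b:2; rest ⊤}
  B5:  IN={b:2; rest ⊤}  OUT={b:2, f:-3; rest ⊤}
  B6:  IN={b:2, f:-3; rest ⊤}  OUT={b:2; rest ⊤}
  B7:  IN={b:2; rest ⊤}  OUT=(all ⊤)

Merge at B5: IN[B5] = OUT[B4] = {a: ⊤, b: 2, c: ⊤, d: ⊤, e: ⊤, f: ⊤}
Applying B5's transfer function to that IN value gives OUT[B5] (row B5 above).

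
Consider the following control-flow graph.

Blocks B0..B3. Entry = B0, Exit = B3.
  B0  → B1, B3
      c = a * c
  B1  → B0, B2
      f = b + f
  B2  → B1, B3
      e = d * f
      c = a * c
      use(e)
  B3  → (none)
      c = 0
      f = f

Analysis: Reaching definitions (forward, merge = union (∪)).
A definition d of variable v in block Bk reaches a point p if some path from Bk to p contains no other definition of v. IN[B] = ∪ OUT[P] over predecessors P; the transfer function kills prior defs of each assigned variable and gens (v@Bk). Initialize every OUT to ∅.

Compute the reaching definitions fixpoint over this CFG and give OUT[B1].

Fixpoint table:
  B0:  IN={c@B0, c@B2, e@B2, f@B1}  OUT={c@B0, e@B2, f@B1}
  B1:  IN={c@B0, c@B2, e@B2, f@B1}  OUT={c@B0, c@B2, e@B2, f@B1}
  B2:  IN={c@B0, c@B2, e@B2, f@B1}  OUT={c@B2, e@B2, f@B1}
  B3:  IN={c@B0, c@B2, e@B2, f@B1}  OUT={c@B3, e@B2, f@B3}

Merge at B1: IN[B1] = OUT[B0] ⊔ OUT[B2] = {c@B0, c@B2, e@B2, f@B1}
Applying B1's transfer function to that IN value gives OUT[B1] (row B1 above).

Answer: {c@B0, c@B2, e@B2, f@B1}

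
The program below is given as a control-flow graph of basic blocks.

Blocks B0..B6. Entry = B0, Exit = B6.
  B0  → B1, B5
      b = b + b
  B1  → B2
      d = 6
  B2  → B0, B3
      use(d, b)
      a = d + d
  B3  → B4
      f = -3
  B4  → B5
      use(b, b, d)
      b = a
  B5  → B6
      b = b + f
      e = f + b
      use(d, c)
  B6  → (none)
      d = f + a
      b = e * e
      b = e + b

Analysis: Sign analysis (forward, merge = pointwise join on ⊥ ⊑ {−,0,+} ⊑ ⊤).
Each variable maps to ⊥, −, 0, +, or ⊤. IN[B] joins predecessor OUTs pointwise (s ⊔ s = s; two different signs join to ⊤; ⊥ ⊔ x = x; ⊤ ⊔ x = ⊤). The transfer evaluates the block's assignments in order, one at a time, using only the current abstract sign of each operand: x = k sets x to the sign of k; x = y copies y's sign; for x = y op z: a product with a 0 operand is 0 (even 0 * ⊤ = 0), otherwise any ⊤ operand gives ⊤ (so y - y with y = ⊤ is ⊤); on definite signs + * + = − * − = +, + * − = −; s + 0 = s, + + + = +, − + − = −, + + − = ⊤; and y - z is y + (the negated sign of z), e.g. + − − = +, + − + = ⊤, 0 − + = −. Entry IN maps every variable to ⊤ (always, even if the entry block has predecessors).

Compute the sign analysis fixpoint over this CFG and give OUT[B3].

Fixpoint table:
  B0: | IN=(all ⊤) | OUT=(all ⊤)
  B1: | IN=(all ⊤) | OUT={d:+; rest ⊤}
  B2: | IN={d:+; rest ⊤} | OUT={a:+, d:+; rest ⊤}
  B3: | IN={a:+, d:+; rest ⊤} | OUT={a:+, d:+, f:-; rest ⊤}
  B4: | IN={a:+, d:+, f:-; rest ⊤} | OUT={a:+, b:+, d:+, f:-; rest ⊤}
  B5: | IN=(all ⊤) | OUT=(all ⊤)
  B6: | IN=(all ⊤) | OUT=(all ⊤)

Merge at B3: IN[B3] = OUT[B2] = {a: +, b: ⊤, c: ⊤, d: +, e: ⊤, f: ⊤}
Applying B3's transfer function to that IN value gives OUT[B3] (row B3 above).

Answer: {a: +, b: ⊤, c: ⊤, d: +, e: ⊤, f: -}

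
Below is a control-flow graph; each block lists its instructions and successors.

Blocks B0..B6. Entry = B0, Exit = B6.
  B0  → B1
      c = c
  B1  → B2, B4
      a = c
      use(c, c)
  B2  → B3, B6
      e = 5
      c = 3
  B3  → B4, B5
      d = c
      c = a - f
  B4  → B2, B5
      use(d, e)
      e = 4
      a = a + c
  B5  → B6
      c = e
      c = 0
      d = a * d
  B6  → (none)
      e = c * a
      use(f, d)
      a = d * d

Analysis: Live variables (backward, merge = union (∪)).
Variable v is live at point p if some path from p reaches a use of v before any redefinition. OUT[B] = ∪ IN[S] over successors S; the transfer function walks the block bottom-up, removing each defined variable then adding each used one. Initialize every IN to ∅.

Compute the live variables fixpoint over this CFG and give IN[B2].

Per-block solution:
  B0:  IN={c, d, e, f}  OUT={c, d, e, f}
  B1:  IN={c, d, e, f}  OUT={a, c, d, e, f}
  B2:  IN={a, d, f}  OUT={a, c, d, e, f}
  B3:  IN={a, c, e, f}  OUT={a, c, d, e, f}
  B4:  IN={a, c, d, e, f}  OUT={a, d, e, f}
  B5:  IN={a, d, e, f}  OUT={a, c, d, f}
  B6:  IN={a, c, d, f}  OUT={}

Merge at B2: OUT[B2] = IN[B3] ⊔ IN[B6] = {a, c, d, e, f}
Applying B2's transfer function to that OUT value gives IN[B2] (row B2 above).

Answer: {a, d, f}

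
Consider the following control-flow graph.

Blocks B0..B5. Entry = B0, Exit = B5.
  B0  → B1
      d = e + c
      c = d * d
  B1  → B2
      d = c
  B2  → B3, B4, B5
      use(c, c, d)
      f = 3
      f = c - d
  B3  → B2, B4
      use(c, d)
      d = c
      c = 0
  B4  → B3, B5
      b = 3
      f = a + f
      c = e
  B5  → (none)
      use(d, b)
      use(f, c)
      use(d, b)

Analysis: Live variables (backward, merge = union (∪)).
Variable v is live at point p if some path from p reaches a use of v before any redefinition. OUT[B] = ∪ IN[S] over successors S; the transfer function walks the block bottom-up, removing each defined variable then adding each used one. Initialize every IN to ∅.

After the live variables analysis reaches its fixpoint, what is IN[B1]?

Per-block solution:
  B0:  IN={a, b, c, e}  OUT={a, b, c, e}
  B1:  IN={a, b, c, e}  OUT={a, b, c, d, e}
  B2:  IN={a, b, c, d, e}  OUT={a, b, c, d, e, f}
  B3:  IN={a, b, c, d, e, f}  OUT={a, b, c, d, e, f}
  B4:  IN={a, d, e, f}  OUT={a, b, c, d, e, f}
  B5:  IN={b, c, d, f}  OUT={}

Merge at B1: OUT[B1] = IN[B2] = {a, b, c, d, e}
Applying B1's transfer function to that OUT value gives IN[B1] (row B1 above).

Answer: {a, b, c, e}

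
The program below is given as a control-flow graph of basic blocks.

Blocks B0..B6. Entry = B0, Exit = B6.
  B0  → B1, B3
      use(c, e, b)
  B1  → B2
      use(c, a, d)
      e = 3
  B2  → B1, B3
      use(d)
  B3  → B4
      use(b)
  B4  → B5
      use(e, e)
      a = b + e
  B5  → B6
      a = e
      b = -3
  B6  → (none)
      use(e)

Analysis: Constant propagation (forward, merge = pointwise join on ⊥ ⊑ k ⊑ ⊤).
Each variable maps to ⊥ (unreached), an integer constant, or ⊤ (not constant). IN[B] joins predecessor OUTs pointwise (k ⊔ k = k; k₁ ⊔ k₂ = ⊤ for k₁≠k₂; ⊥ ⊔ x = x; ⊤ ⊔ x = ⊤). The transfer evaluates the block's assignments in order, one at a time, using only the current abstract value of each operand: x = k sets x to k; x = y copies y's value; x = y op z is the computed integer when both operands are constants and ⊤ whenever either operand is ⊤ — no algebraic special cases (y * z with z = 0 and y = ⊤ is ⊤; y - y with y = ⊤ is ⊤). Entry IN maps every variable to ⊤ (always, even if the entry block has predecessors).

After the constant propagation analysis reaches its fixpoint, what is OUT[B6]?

Answer: {a: ⊤, b: -3, c: ⊤, d: ⊤, e: ⊤, f: ⊤}

Trace:
Converged values:
  B0: | IN=(all ⊤) | OUT=(all ⊤)
  B1: | IN=(all ⊤) | OUT={e:3; rest ⊤}
  B2: | IN={e:3; rest ⊤} | OUT={e:3; rest ⊤}
  B3: | IN=(all ⊤) | OUT=(all ⊤)
  B4: | IN=(all ⊤) | OUT=(all ⊤)
  B5: | IN=(all ⊤) | OUT={b:-3; rest ⊤}
  B6: | IN={b:-3; rest ⊤} | OUT={b:-3; rest ⊤}

Merge at B6: IN[B6] = OUT[B5] = {a: ⊤, b: -3, c: ⊤, d: ⊤, e: ⊤, f: ⊤}
Applying B6's transfer function to that IN value gives OUT[B6] (row B6 above).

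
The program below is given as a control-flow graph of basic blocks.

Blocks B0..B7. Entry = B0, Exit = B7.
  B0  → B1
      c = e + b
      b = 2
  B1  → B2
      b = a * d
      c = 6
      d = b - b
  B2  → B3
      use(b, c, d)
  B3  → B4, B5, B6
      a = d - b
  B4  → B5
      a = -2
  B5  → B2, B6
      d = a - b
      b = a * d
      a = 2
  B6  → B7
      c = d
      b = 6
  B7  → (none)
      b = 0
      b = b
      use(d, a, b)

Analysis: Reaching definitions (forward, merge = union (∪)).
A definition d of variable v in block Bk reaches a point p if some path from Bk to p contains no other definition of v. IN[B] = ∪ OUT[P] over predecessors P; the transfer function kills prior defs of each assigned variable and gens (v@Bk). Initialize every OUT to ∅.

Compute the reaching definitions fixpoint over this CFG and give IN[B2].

Fixpoint table:
  B0:  IN={}  OUT={b@B0, c@B0}
  B1:  IN={b@B0, c@B0}  OUT={b@B1, c@B1, d@B1}
  B2:  IN={a@B5, b@B1, b@B5, c@B1, d@B1, d@B5}  OUT={a@B5, b@B1, b@B5, c@B1, d@B1, d@B5}
  B3:  IN={a@B5, b@B1, b@B5, c@B1, d@B1, d@B5}  OUT={a@B3, b@B1, b@B5, c@B1, d@B1, d@B5}
  B4:  IN={a@B3, b@B1, b@B5, c@B1, d@B1, d@B5}  OUT={a@B4, b@B1, b@B5, c@B1, d@B1, d@B5}
  B5:  IN={a@B3, a@B4, b@B1, b@B5, c@B1, d@B1, d@B5}  OUT={a@B5, b@B5, c@B1, d@B5}
  B6:  IN={a@B3, a@B5, b@B1, b@B5, c@B1, d@B1, d@B5}  OUT={a@B3, a@B5, b@B6, c@B6, d@B1, d@B5}
  B7:  IN={a@B3, a@B5, b@B6, c@B6, d@B1, d@B5}  OUT={a@B3, a@B5, b@B7, c@B6, d@B1, d@B5}

Merge at B2: IN[B2] = OUT[B1] ⊔ OUT[B5] = {a@B5, b@B1, b@B5, c@B1, d@B1, d@B5}

Answer: {a@B5, b@B1, b@B5, c@B1, d@B1, d@B5}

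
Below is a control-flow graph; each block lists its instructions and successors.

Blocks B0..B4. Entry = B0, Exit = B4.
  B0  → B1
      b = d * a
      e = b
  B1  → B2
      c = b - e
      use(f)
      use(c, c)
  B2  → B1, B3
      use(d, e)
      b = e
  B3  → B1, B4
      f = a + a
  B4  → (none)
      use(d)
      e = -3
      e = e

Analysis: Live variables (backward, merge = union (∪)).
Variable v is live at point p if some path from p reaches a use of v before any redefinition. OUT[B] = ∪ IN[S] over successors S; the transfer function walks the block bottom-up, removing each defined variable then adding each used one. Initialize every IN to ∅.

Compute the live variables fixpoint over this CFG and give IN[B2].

Answer: {a, d, e, f}

Derivation:
Per-block solution:
  B0:   IN={a, d, f}   OUT={a, b, d, e, f}
  B1:   IN={a, b, d, e, f}   OUT={a, d, e, f}
  B2:   IN={a, d, e, f}   OUT={a, b, d, e, f}
  B3:   IN={a, b, d, e}   OUT={a, b, d, e, f}
  B4:   IN={d}   OUT={}

Merge at B2: OUT[B2] = IN[B1] ⊔ IN[B3] = {a, b, d, e, f}
Applying B2's transfer function to that OUT value gives IN[B2] (row B2 above).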